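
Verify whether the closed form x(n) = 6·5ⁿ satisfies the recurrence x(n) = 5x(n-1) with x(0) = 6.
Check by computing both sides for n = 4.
From the recurrence with x(0) = 6:
  x(0) = 6, x(1) = 30, x(2) = 150, x(3) = 750, x(4) = 3750
  so the recurrence gives x(4) = 3750.
From the proposed closed form x(n) = 6·5ⁿ:
  x(4) = 3750.
Both sides give 3750 at n = 4, and the initial condition(s) match, so the closed form is consistent.

Yes, the closed form is correct.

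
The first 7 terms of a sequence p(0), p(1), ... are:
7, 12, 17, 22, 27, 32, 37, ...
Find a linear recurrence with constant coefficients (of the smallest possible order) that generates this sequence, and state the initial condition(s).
Look for the lowest-order linear relation among consecutive terms.
Observation: consecutive differences are constant (= 5).
Check at n=2: 1·12 + 5 = 17. ✓

p(n) = p(n-1) + 5, p(0) = 7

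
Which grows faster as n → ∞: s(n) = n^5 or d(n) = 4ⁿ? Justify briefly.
Comparing growth rates:
Growth-rate hierarchy: log n ≺ any polynomial ≺ any exponential cⁿ (c>1) ≺ n! ≺ nⁿ.
exponential base 4 dominates polynomial degree 5 asymptotically.

d(n) grows faster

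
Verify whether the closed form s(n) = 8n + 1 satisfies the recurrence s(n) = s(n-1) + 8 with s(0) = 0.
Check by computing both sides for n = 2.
From the recurrence with s(0) = 0:
  s(0) = 0, s(1) = 8, s(2) = 16
  so the recurrence gives s(2) = 16.
From the proposed closed form s(n) = 8n + 1:
  s(2) = 17.
The recurrence gives 16 but the closed form gives 17, so the closed form does not satisfy the recurrence.

No, the closed form is incorrect.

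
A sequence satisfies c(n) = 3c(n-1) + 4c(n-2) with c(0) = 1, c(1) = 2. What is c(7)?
Computing the sequence terms:
1, 2, 10, 38, 154, 614, 2458, 9830

9830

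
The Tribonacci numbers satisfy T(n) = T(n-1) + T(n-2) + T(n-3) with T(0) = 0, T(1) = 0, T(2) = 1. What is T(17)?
Computing the sequence terms:
0, 0, 1, 1, 2, 4, 7, 13, 24, 44, 81, 149, 274, 504, 927, 1705, 3136, 5768

5768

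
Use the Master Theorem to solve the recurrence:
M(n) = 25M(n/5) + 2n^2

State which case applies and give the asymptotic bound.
Master Theorem template: M(n) = a·M(n/b) + f(n).
Here: a=25, b=5, f(n)=2n^2
Compute log_b(a) = log_5(25) = 2.
f(n) = 2n^2 = Θ(n^2). Case 2: M(n) = Θ(n^2 log n).

Case 2: M(n) = Θ(n^2 log n)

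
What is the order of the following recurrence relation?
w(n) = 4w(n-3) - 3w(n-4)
The order is the largest lag k for which w(n-k) appears. Here the deepest term is w(n-4), so the order is 4.

Order 4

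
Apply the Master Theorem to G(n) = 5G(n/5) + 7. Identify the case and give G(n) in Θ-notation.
Master Theorem template: G(n) = a·G(n/b) + f(n).
Here: a=5, b=5, f(n)=7
Compute log_b(a) = log_5(5) = 1.
f(n) = 7 = O(n^(1-ε)) with ε = 1. Case 1: G(n) = Θ(n^log_b(a)) = Θ(n).

Case 1: G(n) = Θ(n)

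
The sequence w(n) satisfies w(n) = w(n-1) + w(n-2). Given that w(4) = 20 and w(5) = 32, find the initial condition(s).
Work backwards using w(k) = w(k+2) - w(k+1):
w(3) = w(5) - w(4) = 32 - 20 = 12
w(2) = w(4) - w(3) = 20 - 12 = 8
w(1) = w(3) - w(2) = 12 - 8 = 4
w(0) = w(2) - w(1) = 8 - 4 = 4

w(0) = 4, w(1) = 4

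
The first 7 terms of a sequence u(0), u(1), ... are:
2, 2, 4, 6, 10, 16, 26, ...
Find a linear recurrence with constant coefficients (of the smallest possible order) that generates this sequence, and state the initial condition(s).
Look for the lowest-order linear relation among consecutive terms.
Observation: u(n) - 1·u(n-1) - (1)·u(n-2) = 0 holds for the shown terms, and no order-1 relation u(n) = α·u(n-1) + β fits.
Check at n=3: 1·4 + (1)·2 = 6. ✓

u(n) = u(n-1) + u(n-2), u(0) = 2, u(1) = 2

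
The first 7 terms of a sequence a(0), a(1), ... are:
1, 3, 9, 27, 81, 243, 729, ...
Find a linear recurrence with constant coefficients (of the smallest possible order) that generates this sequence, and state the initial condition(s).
Look for the lowest-order linear relation among consecutive terms.
Observation: each term is 3× the previous.
Check at n=2: 3·3 = 9. ✓

a(n) = 3 × a(n-1), a(0) = 1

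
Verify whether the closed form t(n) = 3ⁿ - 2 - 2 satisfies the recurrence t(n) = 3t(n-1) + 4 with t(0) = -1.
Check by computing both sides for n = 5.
From the recurrence with t(0) = -1:
  t(0) = -1, t(1) = 1, t(2) = 7, t(3) = 25, t(4) = 79, t(5) = 241
  so the recurrence gives t(5) = 241.
From the proposed closed form t(n) = 3ⁿ - 2 - 2:
  t(5) = 239.
The recurrence gives 241 but the closed form gives 239, so the closed form does not satisfy the recurrence.

No, the closed form is incorrect.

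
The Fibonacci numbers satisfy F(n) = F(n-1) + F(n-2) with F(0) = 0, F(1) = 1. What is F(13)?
Computing the sequence terms:
0, 1, 1, 2, 3, 5, 8, 13, 21, 34, 55, 89, 144, 233

233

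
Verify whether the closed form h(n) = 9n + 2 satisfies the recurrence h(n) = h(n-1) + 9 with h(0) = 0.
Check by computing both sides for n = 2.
From the recurrence with h(0) = 0:
  h(0) = 0, h(1) = 9, h(2) = 18
  so the recurrence gives h(2) = 18.
From the proposed closed form h(n) = 9n + 2:
  h(2) = 20.
The recurrence gives 18 but the closed form gives 20, so the closed form does not satisfy the recurrence.

No, the closed form is incorrect.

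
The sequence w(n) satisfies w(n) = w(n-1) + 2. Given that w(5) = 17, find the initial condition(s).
w(5) = w(0) + 5·2, so w(0) = 17 - 10 = 7.

w(0) = 7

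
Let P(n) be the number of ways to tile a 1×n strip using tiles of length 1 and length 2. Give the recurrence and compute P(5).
Condition on the last tile: it has length 1 (leaving a 1×(n-1) strip) or length 2 (leaving a 1×(n-2) strip), so P(n) = P(n-1) + P(n-2) (order-2 linear recurrence).
For 0 ≤ i < 2 only unit tiles fit, so P(i) = 1.
Iterating the recurrence: P(2) = 2, P(3) = 3, P(4) = 5, P(5) = 8.

P(n) = P(n-1) + P(n-2), with P(i) = 1 for 0 ≤ i < 2; P(5) = 8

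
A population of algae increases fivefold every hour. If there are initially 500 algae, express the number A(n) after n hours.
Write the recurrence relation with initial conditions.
Each hour multiplies the count by 5, so the count after n hours depends only on the count after n-1 hours: A(n) = 5 × A(n-1). The starting count gives A(0) = 500.
Unrolling n times gives the closed form A(n) = 500 × 5ⁿ.

A(n) = 5 × A(n-1), A(0) = 500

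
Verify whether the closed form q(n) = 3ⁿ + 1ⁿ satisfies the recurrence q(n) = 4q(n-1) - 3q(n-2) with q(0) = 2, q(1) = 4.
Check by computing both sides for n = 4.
From the recurrence with q(0) = 2, q(1) = 4:
  q(0) = 2, q(1) = 4, q(2) = 10, q(3) = 28, q(4) = 82
  so the recurrence gives q(4) = 82.
From the proposed closed form q(n) = 3ⁿ + 1ⁿ:
  q(4) = 82.
Both sides give 82 at n = 4, and the initial condition(s) match, so the closed form is consistent.

Yes, the closed form is correct.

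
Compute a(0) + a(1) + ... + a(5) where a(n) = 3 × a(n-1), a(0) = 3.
Computing the sequence terms: 3, 9, 27, 81, 243, 729
Adding these values together:

1092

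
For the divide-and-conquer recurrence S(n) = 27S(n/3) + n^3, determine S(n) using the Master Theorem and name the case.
Master Theorem template: S(n) = a·S(n/b) + f(n).
Here: a=27, b=3, f(n)=n^3
Compute log_b(a) = log_3(27) = 3.
f(n) = n^3 = Θ(n^3). Case 2: S(n) = Θ(n^3 log n).

Case 2: S(n) = Θ(n^3 log n)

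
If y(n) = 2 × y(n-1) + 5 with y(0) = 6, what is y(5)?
Computing step by step:
y(0) = 6
y(1) = 2 × 6 + 5 = 17
y(2) = 2 × 17 + 5 = 39
y(3) = 2 × 39 + 5 = 83
y(4) = 2 × 83 + 5 = 171
y(5) = 2 × 171 + 5 = 347

347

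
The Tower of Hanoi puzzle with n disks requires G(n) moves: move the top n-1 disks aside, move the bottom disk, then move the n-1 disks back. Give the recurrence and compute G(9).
Moving n disks = move the top n-1 disks aside (G(n-1) moves) + move the largest disk (1 move) + move the n-1 disks back on top (G(n-1) moves), so G(n) = 2G(n-1) + 1, with G(1) = 1 (a single disk takes one move).
First terms: 1, 3, 7, 15, 31, 63, … — each is one less than a power of 2. Indeed G(n) + 1 = 2(G(n-1) + 1) with G(1) + 1 = 2, so G(n) + 1 = 2ⁿ and G(n) = 2ⁿ - 1.
Hence G(9) = 2^9 - 1 = 512 - 1 = 511.

G(n) = 2G(n-1) + 1, G(1) = 1; G(9) = 511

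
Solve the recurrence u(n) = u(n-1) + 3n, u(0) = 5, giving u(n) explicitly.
Recurrence: u(n) = u(n-1) + 3n, initial: u(0) = 5.
Telescoping: u(n) = u(0) + 3·Σᵢ₌₁ⁿ i = 5 + 3·n(n+1)/2.

u(n) = 3·n(n+1)/2 + 5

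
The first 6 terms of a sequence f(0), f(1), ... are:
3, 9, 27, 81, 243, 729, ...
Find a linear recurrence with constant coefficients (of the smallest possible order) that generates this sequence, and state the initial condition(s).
Look for the lowest-order linear relation among consecutive terms.
Observation: each term is 3× the previous.
Check at n=2: 3·9 = 27. ✓

f(n) = 3 × f(n-1), f(0) = 3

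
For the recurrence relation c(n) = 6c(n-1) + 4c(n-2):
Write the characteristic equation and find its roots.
Substitute c(n) = rⁿ and divide through by rⁿ⁻²: r² - 6r - 4 = 0
Discriminant: 6² + 4·4 = 52, not a perfect square, so by the quadratic formula r = (6 ± √52)/2.
General solution: c(n) = A·r₁ⁿ + B·r₂ⁿ where r₁,r₂ = (6 ± √52)/2

Characteristic: r² - 6r - 4 = 0, Roots: r = (6 ± √52)/2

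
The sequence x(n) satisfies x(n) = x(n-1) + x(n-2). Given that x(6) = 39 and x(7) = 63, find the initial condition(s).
Work backwards using x(k) = x(k+2) - x(k+1):
x(5) = x(7) - x(6) = 63 - 39 = 24
x(4) = x(6) - x(5) = 39 - 24 = 15
x(3) = x(5) - x(4) = 24 - 15 = 9
x(2) = x(4) - x(3) = 15 - 9 = 6
x(1) = x(3) - x(2) = 9 - 6 = 3
x(0) = x(2) - x(1) = 6 - 3 = 3

x(0) = 3, x(1) = 3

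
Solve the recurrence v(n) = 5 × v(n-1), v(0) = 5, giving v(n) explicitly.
Recurrence: v(n) = 5 × v(n-1), initial: v(0) = 5.
Each term is 5 times the previous, so this is geometric with ratio 5. After n steps: v(n) = v(0)·5ⁿ = 5·5ⁿ.

v(n) = 5·5ⁿ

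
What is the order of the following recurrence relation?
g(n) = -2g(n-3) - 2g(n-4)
The order is the largest lag k for which g(n-k) appears. Here the deepest term is g(n-4), so the order is 4.

Order 4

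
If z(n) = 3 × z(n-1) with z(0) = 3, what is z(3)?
Computing step by step:
z(0) = 3
z(1) = 3 × 3 = 9
z(2) = 3 × 9 = 27
z(3) = 3 × 27 = 81

81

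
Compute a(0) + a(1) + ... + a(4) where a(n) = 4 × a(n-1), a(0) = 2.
Computing the sequence terms: 2, 8, 32, 128, 512
Adding these values together:

682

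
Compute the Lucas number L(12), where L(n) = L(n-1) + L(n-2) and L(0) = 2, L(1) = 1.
Computing the sequence terms:
2, 1, 3, 4, 7, 11, 18, 29, 47, 76, 123, 199, 322

322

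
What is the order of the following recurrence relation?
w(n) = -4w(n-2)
The order is the largest lag k for which w(n-k) appears. Here the deepest term is w(n-2), so the order is 2.

Order 2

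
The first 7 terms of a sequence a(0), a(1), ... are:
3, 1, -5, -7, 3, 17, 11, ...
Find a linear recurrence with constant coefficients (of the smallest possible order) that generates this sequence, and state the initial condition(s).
Look for the lowest-order linear relation among consecutive terms.
Observation: a(n) - 1·a(n-1) - (-2)·a(n-2) = 0 holds for the shown terms, and no order-1 relation a(n) = α·a(n-1) + β fits.
Check at n=3: 1·-5 + (-2)·1 = -7. ✓

a(n) = a(n-1) - 2a(n-2), a(0) = 3, a(1) = 1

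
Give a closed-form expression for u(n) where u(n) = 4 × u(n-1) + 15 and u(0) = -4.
Recurrence: u(n) = 4 × u(n-1) + 15, initial: u(0) = -4.
Try u(n) = A·4ⁿ + C. Substituting: A·4ⁿ + C = 4(A·4ⁿ⁻¹ + C) + 15 = A·4ⁿ + 4C + 15, so C = 4C + 15, giving C = -5. Then u(0) = A - 5 = -4 gives A = 1.

u(n) = 4ⁿ - 5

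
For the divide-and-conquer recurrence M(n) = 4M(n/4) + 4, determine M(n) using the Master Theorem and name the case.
Master Theorem template: M(n) = a·M(n/b) + f(n).
Here: a=4, b=4, f(n)=4
Compute log_b(a) = log_4(4) = 1.
f(n) = 4 = O(n^(1-ε)) with ε = 1. Case 1: M(n) = Θ(n^log_b(a)) = Θ(n).

Case 1: M(n) = Θ(n)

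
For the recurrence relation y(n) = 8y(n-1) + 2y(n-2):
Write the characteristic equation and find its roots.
Substitute y(n) = rⁿ and divide through by rⁿ⁻²: r² - 8r - 2 = 0
Discriminant: 8² + 4·2 = 72, not a perfect square, so by the quadratic formula r = (8 ± √72)/2.
General solution: y(n) = A·r₁ⁿ + B·r₂ⁿ where r₁,r₂ = (8 ± √72)/2

Characteristic: r² - 8r - 2 = 0, Roots: r = (8 ± √72)/2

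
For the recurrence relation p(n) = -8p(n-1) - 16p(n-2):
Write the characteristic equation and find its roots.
Substitute p(n) = rⁿ and divide through by rⁿ⁻²: r² + 8r + 16 = 0
Factor: (r + 4)² = 0, so r = -4 (double root).
General solution: p(n) = (A + Bn)·(-4)ⁿ

Characteristic: r² + 8r + 16 = 0, Roots: r = -4 (double root)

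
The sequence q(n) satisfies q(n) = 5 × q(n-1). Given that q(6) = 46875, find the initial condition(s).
In general q(n) = 5ⁿ · q(0). At n = 6: q(0) = q(6) / 5^6 = 46875 / 15625 = 3.

q(0) = 3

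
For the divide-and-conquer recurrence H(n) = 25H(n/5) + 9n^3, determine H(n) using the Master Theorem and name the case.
Master Theorem template: H(n) = a·H(n/b) + f(n).
Here: a=25, b=5, f(n)=9n^3
Compute log_b(a) = log_5(25) = 2.
f(n) = 9n^3 = Ω(n^(2+ε)) with ε = 1, and the regularity condition holds (a·f(n/b) = (a/b^3)·f(n) with a/b^3 = 5^-1 < 1). Case 3: H(n) = Θ(f(n)) = Θ(n^3).

Case 3: H(n) = Θ(n^3)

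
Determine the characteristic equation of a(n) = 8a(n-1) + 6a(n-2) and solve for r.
Substitute a(n) = rⁿ and divide through by rⁿ⁻²: r² - 8r - 6 = 0
Discriminant: 8² + 4·6 = 88, not a perfect square, so by the quadratic formula r = (8 ± √88)/2.
General solution: a(n) = A·r₁ⁿ + B·r₂ⁿ where r₁,r₂ = (8 ± √88)/2

Characteristic: r² - 8r - 6 = 0, Roots: r = (8 ± √88)/2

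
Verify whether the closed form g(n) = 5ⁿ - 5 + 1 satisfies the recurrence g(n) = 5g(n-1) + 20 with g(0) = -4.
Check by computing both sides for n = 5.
From the recurrence with g(0) = -4:
  g(0) = -4, g(1) = 0, g(2) = 20, g(3) = 120, g(4) = 620, g(5) = 3120
  so the recurrence gives g(5) = 3120.
From the proposed closed form g(n) = 5ⁿ - 5 + 1:
  g(5) = 3121.
The recurrence gives 3120 but the closed form gives 3121, so the closed form does not satisfy the recurrence.

No, the closed form is incorrect.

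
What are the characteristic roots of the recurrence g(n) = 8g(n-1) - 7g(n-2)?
Substitute g(n) = rⁿ and divide through by rⁿ⁻²: r² - 8r + 7 = 0
Factor: (r - 7)(r - 1) = 0, so r = 7, 1.
General solution: g(n) = A·7ⁿ + B·1ⁿ

Characteristic: r² - 8r + 7 = 0, Roots: r = 7, 1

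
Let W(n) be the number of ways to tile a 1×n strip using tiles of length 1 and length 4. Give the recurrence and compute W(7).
Condition on the last tile: it has length 1 (leaving a 1×(n-1) strip) or length 4 (leaving a 1×(n-4) strip), so W(n) = W(n-1) + W(n-4) (order-4 linear recurrence).
For 0 ≤ i < 4 only unit tiles fit, so W(i) = 1.
Iterating the recurrence: W(4) = 2, W(5) = 3, W(6) = 4, W(7) = 5.

W(n) = W(n-1) + W(n-4), with W(i) = 1 for 0 ≤ i < 4; W(7) = 5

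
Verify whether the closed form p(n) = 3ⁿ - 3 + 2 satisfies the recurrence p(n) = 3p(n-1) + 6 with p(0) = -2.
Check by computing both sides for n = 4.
From the recurrence with p(0) = -2:
  p(0) = -2, p(1) = 0, p(2) = 6, p(3) = 24, p(4) = 78
  so the recurrence gives p(4) = 78.
From the proposed closed form p(n) = 3ⁿ - 3 + 2:
  p(4) = 80.
The recurrence gives 78 but the closed form gives 80, so the closed form does not satisfy the recurrence.

No, the closed form is incorrect.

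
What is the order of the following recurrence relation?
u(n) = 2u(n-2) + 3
The order is the largest lag k for which u(n-k) appears. Here the deepest term is u(n-2) (the 3 term is non-homogeneous and does not affect the order), so the order is 2.

Order 2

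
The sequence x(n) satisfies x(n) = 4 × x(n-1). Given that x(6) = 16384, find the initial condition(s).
In general x(n) = 4ⁿ · x(0). At n = 6: x(0) = x(6) / 4^6 = 16384 / 4096 = 4.

x(0) = 4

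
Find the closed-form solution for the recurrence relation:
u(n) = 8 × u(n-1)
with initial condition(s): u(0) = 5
Recurrence: u(n) = 8 × u(n-1), initial: u(0) = 5.
Each term is 8 times the previous, so this is geometric with ratio 8. After n steps: u(n) = u(0)·8ⁿ = 5·8ⁿ.

u(n) = 5·8ⁿ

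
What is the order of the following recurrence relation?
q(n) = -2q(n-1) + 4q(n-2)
The order is the largest lag k for which q(n-k) appears. Here the deepest term is q(n-2), so the order is 2.

Order 2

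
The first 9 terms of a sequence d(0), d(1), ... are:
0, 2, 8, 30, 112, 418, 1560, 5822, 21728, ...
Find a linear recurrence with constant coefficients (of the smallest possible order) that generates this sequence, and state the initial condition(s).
Look for the lowest-order linear relation among consecutive terms.
Observation: d(n) - 4·d(n-1) - (-1)·d(n-2) = 0 holds for the shown terms, and no order-1 relation d(n) = α·d(n-1) + β fits.
Check at n=3: 4·8 + (-1)·2 = 30. ✓

d(n) = 4d(n-1) - d(n-2), d(0) = 0, d(1) = 2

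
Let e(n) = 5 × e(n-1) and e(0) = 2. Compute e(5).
Computing step by step:
e(0) = 2
e(1) = 5 × 2 = 10
e(2) = 5 × 10 = 50
e(3) = 5 × 50 = 250
e(4) = 5 × 250 = 1250
e(5) = 5 × 1250 = 6250

6250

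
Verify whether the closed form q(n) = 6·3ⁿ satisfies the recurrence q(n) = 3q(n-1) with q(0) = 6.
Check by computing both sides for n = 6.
From the recurrence with q(0) = 6:
  q(0) = 6, q(1) = 18, q(2) = 54, q(3) = 162, q(4) = 486, q(5) = 1458, q(6) = 4374
  so the recurrence gives q(6) = 4374.
From the proposed closed form q(n) = 6·3ⁿ:
  q(6) = 4374.
Both sides give 4374 at n = 6, and the initial condition(s) match, so the closed form is consistent.

Yes, the closed form is correct.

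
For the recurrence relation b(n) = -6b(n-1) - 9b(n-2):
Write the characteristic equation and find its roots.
Substitute b(n) = rⁿ and divide through by rⁿ⁻²: r² + 6r + 9 = 0
Factor: (r + 3)² = 0, so r = -3 (double root).
General solution: b(n) = (A + Bn)·(-3)ⁿ

Characteristic: r² + 6r + 9 = 0, Roots: r = -3 (double root)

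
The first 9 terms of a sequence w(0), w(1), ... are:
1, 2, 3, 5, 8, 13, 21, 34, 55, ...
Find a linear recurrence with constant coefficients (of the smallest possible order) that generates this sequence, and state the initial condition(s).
Look for the lowest-order linear relation among consecutive terms.
Observation: w(n) - 1·w(n-1) - (1)·w(n-2) = 0 holds for the shown terms, and no order-1 relation w(n) = α·w(n-1) + β fits.
Check at n=3: 1·3 + (1)·2 = 5. ✓

w(n) = w(n-1) + w(n-2), w(0) = 1, w(1) = 2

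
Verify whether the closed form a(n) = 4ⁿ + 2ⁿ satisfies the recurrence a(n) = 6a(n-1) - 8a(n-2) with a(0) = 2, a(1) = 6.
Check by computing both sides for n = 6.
From the recurrence with a(0) = 2, a(1) = 6:
  a(0) = 2, a(1) = 6, a(2) = 20, a(3) = 72, a(4) = 272, a(5) = 1056, a(6) = 4160
  so the recurrence gives a(6) = 4160.
From the proposed closed form a(n) = 4ⁿ + 2ⁿ:
  a(6) = 4160.
Both sides give 4160 at n = 6, and the initial condition(s) match, so the closed form is consistent.

Yes, the closed form is correct.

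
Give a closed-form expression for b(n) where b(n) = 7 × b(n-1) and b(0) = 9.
Recurrence: b(n) = 7 × b(n-1), initial: b(0) = 9.
Each term is 7 times the previous, so this is geometric with ratio 7. After n steps: b(n) = b(0)·7ⁿ = 9·7ⁿ.

b(n) = 9·7ⁿ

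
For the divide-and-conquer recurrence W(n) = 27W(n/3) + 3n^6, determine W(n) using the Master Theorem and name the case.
Master Theorem template: W(n) = a·W(n/b) + f(n).
Here: a=27, b=3, f(n)=3n^6
Compute log_b(a) = log_3(27) = 3.
f(n) = 3n^6 = Ω(n^(3+ε)) with ε = 3, and the regularity condition holds (a·f(n/b) = (a/b^6)·f(n) with a/b^6 = 3^-3 < 1). Case 3: W(n) = Θ(f(n)) = Θ(n^6).

Case 3: W(n) = Θ(n^6)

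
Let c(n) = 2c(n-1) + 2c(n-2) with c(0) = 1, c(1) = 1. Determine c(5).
Computing the sequence terms:
1, 1, 4, 10, 28, 76

76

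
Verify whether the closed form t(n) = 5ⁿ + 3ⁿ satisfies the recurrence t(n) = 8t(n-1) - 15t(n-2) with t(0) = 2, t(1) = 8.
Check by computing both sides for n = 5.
From the recurrence with t(0) = 2, t(1) = 8:
  t(0) = 2, t(1) = 8, t(2) = 34, t(3) = 152, t(4) = 706, t(5) = 3368
  so the recurrence gives t(5) = 3368.
From the proposed closed form t(n) = 5ⁿ + 3ⁿ:
  t(5) = 3368.
Both sides give 3368 at n = 5, and the initial condition(s) match, so the closed form is consistent.

Yes, the closed form is correct.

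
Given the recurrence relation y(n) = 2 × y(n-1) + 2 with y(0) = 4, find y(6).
Computing step by step:
y(0) = 4
y(1) = 2 × 4 + 2 = 10
y(2) = 2 × 10 + 2 = 22
y(3) = 2 × 22 + 2 = 46
y(4) = 2 × 46 + 2 = 94
y(5) = 2 × 94 + 2 = 190
y(6) = 2 × 190 + 2 = 382

382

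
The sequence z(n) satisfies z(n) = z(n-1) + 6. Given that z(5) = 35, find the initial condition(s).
z(5) = z(0) + 5·6, so z(0) = 35 - 30 = 5.

z(0) = 5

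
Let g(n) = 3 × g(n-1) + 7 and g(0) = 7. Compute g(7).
Computing step by step:
g(0) = 7
g(1) = 3 × 7 + 7 = 28
g(2) = 3 × 28 + 7 = 91
g(3) = 3 × 91 + 7 = 280
g(4) = 3 × 280 + 7 = 847
g(5) = 3 × 847 + 7 = 2548
g(6) = 3 × 2548 + 7 = 7651
g(7) = 3 × 7651 + 7 = 22960

22960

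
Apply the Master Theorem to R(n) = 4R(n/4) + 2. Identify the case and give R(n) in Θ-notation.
Master Theorem template: R(n) = a·R(n/b) + f(n).
Here: a=4, b=4, f(n)=2
Compute log_b(a) = log_4(4) = 1.
f(n) = 2 = O(n^(1-ε)) with ε = 1. Case 1: R(n) = Θ(n^log_b(a)) = Θ(n).

Case 1: R(n) = Θ(n)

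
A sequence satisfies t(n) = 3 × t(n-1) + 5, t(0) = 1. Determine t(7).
Computing step by step:
t(0) = 1
t(1) = 3 × 1 + 5 = 8
t(2) = 3 × 8 + 5 = 29
t(3) = 3 × 29 + 5 = 92
t(4) = 3 × 92 + 5 = 281
t(5) = 3 × 281 + 5 = 848
t(6) = 3 × 848 + 5 = 2549
t(7) = 3 × 2549 + 5 = 7652

7652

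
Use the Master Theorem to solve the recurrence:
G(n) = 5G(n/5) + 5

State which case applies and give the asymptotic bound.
Master Theorem template: G(n) = a·G(n/b) + f(n).
Here: a=5, b=5, f(n)=5
Compute log_b(a) = log_5(5) = 1.
f(n) = 5 = O(n^(1-ε)) with ε = 1. Case 1: G(n) = Θ(n^log_b(a)) = Θ(n).

Case 1: G(n) = Θ(n)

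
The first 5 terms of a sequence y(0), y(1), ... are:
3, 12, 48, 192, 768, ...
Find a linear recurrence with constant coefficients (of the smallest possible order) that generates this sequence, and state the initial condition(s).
Look for the lowest-order linear relation among consecutive terms.
Observation: each term is 4× the previous.
Check at n=2: 4·12 = 48. ✓

y(n) = 4 × y(n-1), y(0) = 3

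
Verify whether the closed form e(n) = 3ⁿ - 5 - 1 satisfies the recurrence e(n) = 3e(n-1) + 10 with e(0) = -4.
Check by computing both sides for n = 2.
From the recurrence with e(0) = -4:
  e(0) = -4, e(1) = -2, e(2) = 4
  so the recurrence gives e(2) = 4.
From the proposed closed form e(n) = 3ⁿ - 5 - 1:
  e(2) = 3.
The recurrence gives 4 but the closed form gives 3, so the closed form does not satisfy the recurrence.

No, the closed form is incorrect.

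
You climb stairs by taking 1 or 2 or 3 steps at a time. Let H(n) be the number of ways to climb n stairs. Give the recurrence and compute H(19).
Condition on the size of the last step (1 to 3): before it there were n-1, …, n-3 stairs climbed, and these cases are disjoint, so H(n) = H(n-1) + H(n-2) + H(n-3) (order-3 linear recurrence).
Initial conditions by direct count (compositions of i into parts ≤ 3): H(1) = 1; H(2) = 2; H(3) = 4.
Iterating the recurrence: H(4) = 7, H(5) = 13, H(6) = 24, H(7) = 44, H(8) = 81, H(9) = 149, H(10) = 274, H(11) = 504, H(12) = 927, H(13) = 1705, H(14) = 3136, H(15) = 5768, H(16) = 10609, H(17) = 19513, H(18) = 35890, H(19) = 66012.

H(n) = H(n-1) + H(n-2) + H(n-3), H(1) = 1, H(2) = 2, H(3) = 4; H(19) = 66012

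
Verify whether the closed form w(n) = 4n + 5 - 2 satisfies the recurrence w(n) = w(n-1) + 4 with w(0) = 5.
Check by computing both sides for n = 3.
From the recurrence with w(0) = 5:
  w(0) = 5, w(1) = 9, w(2) = 13, w(3) = 17
  so the recurrence gives w(3) = 17.
From the proposed closed form w(n) = 4n + 5 - 2:
  w(3) = 15.
The recurrence gives 17 but the closed form gives 15, so the closed form does not satisfy the recurrence.

No, the closed form is incorrect.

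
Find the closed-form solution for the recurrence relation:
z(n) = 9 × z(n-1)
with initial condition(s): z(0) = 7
Recurrence: z(n) = 9 × z(n-1), initial: z(0) = 7.
Each term is 9 times the previous, so this is geometric with ratio 9. After n steps: z(n) = z(0)·9ⁿ = 7·9ⁿ.

z(n) = 7·9ⁿ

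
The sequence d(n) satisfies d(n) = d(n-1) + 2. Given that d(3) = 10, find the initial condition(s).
d(3) = d(0) + 3·2, so d(0) = 10 - 6 = 4.

d(0) = 4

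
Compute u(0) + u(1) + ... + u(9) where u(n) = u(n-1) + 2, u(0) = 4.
Computing the sequence terms: 4, 6, 8, 10, 12, 14, 16, 18, 20, 22
Adding these values together:

130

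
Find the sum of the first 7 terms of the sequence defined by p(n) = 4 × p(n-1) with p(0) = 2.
Computing the sequence terms: 2, 8, 32, 128, 512, 2048, 8192
Adding these values together:

10922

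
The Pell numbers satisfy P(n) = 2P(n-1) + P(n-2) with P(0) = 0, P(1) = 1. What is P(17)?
Computing the sequence terms:
0, 1, 2, 5, 12, 29, 70, 169, 408, 985, 2378, 5741, 13860, 33461, 80782, 195025, 470832, 1136689

1136689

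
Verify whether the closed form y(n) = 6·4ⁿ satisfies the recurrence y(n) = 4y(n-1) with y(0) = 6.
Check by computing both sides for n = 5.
From the recurrence with y(0) = 6:
  y(0) = 6, y(1) = 24, y(2) = 96, y(3) = 384, y(4) = 1536, y(5) = 6144
  so the recurrence gives y(5) = 6144.
From the proposed closed form y(n) = 6·4ⁿ:
  y(5) = 6144.
Both sides give 6144 at n = 5, and the initial condition(s) match, so the closed form is consistent.

Yes, the closed form is correct.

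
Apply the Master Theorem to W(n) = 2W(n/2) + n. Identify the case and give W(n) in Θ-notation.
Master Theorem template: W(n) = a·W(n/b) + f(n).
Here: a=2, b=2, f(n)=n
Compute log_b(a) = log_2(2) = 1.
f(n) = n = Θ(n). Case 2: W(n) = Θ(n log n).

Case 2: W(n) = Θ(n log n)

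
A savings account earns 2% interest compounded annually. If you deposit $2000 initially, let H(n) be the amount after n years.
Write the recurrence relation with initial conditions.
Each year the balance grows by 2%, i.e. is multiplied by 1 + 2/100 = 1.02, so H(n) = 1.02 × H(n-1). The initial deposit gives H(0) = 2000.
Unrolling gives the closed form H(n) = 2000 × (1.02)ⁿ.

H(n) = 1.02 × H(n-1), H(0) = 2000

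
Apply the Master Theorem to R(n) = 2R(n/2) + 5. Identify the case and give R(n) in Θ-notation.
Master Theorem template: R(n) = a·R(n/b) + f(n).
Here: a=2, b=2, f(n)=5
Compute log_b(a) = log_2(2) = 1.
f(n) = 5 = O(n^(1-ε)) with ε = 1. Case 1: R(n) = Θ(n^log_b(a)) = Θ(n).

Case 1: R(n) = Θ(n)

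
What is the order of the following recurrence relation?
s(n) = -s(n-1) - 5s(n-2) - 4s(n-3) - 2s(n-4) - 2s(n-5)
The order is the largest lag k for which s(n-k) appears. Here the deepest term is s(n-5), so the order is 5.

Order 5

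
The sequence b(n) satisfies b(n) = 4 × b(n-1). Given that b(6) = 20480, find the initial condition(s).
In general b(n) = 4ⁿ · b(0). At n = 6: b(0) = b(6) / 4^6 = 20480 / 4096 = 5.

b(0) = 5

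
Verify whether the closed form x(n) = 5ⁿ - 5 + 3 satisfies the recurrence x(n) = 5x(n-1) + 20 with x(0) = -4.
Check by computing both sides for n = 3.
From the recurrence with x(0) = -4:
  x(0) = -4, x(1) = 0, x(2) = 20, x(3) = 120
  so the recurrence gives x(3) = 120.
From the proposed closed form x(n) = 5ⁿ - 5 + 3:
  x(3) = 123.
The recurrence gives 120 but the closed form gives 123, so the closed form does not satisfy the recurrence.

No, the closed form is incorrect.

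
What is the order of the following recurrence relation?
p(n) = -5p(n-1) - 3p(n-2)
The order is the largest lag k for which p(n-k) appears. Here the deepest term is p(n-2), so the order is 2.

Order 2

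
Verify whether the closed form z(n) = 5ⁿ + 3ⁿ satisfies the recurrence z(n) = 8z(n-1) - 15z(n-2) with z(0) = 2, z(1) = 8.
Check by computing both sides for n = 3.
From the recurrence with z(0) = 2, z(1) = 8:
  z(0) = 2, z(1) = 8, z(2) = 34, z(3) = 152
  so the recurrence gives z(3) = 152.
From the proposed closed form z(n) = 5ⁿ + 3ⁿ:
  z(3) = 152.
Both sides give 152 at n = 3, and the initial condition(s) match, so the closed form is consistent.

Yes, the closed form is correct.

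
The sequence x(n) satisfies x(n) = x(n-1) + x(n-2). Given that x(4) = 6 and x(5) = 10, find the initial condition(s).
Work backwards using x(k) = x(k+2) - x(k+1):
x(3) = x(5) - x(4) = 10 - 6 = 4
x(2) = x(4) - x(3) = 6 - 4 = 2
x(1) = x(3) - x(2) = 4 - 2 = 2
x(0) = x(2) - x(1) = 2 - 2 = 0

x(0) = 0, x(1) = 2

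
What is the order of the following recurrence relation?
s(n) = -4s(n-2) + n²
The order is the largest lag k for which s(n-k) appears. Here the deepest term is s(n-2) (the n² term is non-homogeneous and does not affect the order), so the order is 2.

Order 2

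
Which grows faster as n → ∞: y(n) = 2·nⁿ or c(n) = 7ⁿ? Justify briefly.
Comparing growth rates:
Growth-rate hierarchy: log n ≺ any polynomial ≺ any exponential cⁿ (c>1) ≺ n! ≺ nⁿ.
super-exponential nⁿ dominates exponential base 7 asymptotically.

y(n) grows faster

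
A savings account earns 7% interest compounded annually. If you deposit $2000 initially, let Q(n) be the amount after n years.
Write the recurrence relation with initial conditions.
Each year the balance grows by 7%, i.e. is multiplied by 1 + 7/100 = 1.07, so Q(n) = 1.07 × Q(n-1). The initial deposit gives Q(0) = 2000.
Unrolling gives the closed form Q(n) = 2000 × (1.07)ⁿ.

Q(n) = 1.07 × Q(n-1), Q(0) = 2000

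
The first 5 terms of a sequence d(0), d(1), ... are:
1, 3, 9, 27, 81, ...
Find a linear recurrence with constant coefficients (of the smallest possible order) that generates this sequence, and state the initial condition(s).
Look for the lowest-order linear relation among consecutive terms.
Observation: each term is 3× the previous.
Check at n=2: 3·3 = 9. ✓

d(n) = 3 × d(n-1), d(0) = 1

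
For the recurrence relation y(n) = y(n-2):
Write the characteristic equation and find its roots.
Substitute y(n) = rⁿ and divide through by rⁿ⁻²: r² - 1 = 0
Factor: (r + 1)(r - 1) = 0, so r = -1, 1.
General solution: y(n) = A·(-1)ⁿ + B·1ⁿ

Characteristic: r² - 1 = 0, Roots: r = -1, 1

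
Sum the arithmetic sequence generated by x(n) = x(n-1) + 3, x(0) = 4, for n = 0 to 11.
Computing the sequence terms: 4, 7, 10, 13, 16, 19, 22, 25, 28, 31, 34, 37
Adding these values together:

246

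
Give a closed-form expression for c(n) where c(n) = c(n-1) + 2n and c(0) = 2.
Recurrence: c(n) = c(n-1) + 2n, initial: c(0) = 2.
Telescoping: c(n) = c(0) + 2·Σᵢ₌₁ⁿ i = 2 + 2·n(n+1)/2.

c(n) = 2·n(n+1)/2 + 2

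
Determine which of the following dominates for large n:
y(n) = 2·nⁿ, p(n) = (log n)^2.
Comparing growth rates:
Growth-rate hierarchy: log n ≺ any polynomial ≺ any exponential cⁿ (c>1) ≺ n! ≺ nⁿ.
super-exponential nⁿ dominates polylogarithmic (log n)^2 asymptotically.

y(n) grows faster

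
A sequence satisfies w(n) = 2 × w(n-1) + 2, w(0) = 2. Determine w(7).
Computing step by step:
w(0) = 2
w(1) = 2 × 2 + 2 = 6
w(2) = 2 × 6 + 2 = 14
w(3) = 2 × 14 + 2 = 30
w(4) = 2 × 30 + 2 = 62
w(5) = 2 × 62 + 2 = 126
w(6) = 2 × 126 + 2 = 254
w(7) = 2 × 254 + 2 = 510

510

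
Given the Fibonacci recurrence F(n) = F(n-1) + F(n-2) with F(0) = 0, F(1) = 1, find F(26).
Computing the sequence terms:
0, 1, 1, 2, 3, 5, 8, 13, 21, 34, 55, 89, 144, 233, 377, 610, 987, 1597, 2584, 4181, 6765, 10946, 17711, 28657, 46368, 75025, 121393

121393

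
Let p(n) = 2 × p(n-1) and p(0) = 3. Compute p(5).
Computing step by step:
p(0) = 3
p(1) = 2 × 3 = 6
p(2) = 2 × 6 = 12
p(3) = 2 × 12 = 24
p(4) = 2 × 24 = 48
p(5) = 2 × 48 = 96

96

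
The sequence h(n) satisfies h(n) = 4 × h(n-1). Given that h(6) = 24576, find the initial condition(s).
In general h(n) = 4ⁿ · h(0). At n = 6: h(0) = h(6) / 4^6 = 24576 / 4096 = 6.

h(0) = 6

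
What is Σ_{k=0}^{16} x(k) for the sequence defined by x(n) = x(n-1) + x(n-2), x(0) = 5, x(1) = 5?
Computing the sequence terms: 5, 5, 10, 15, 25, 40, 65, 105, 170, 275, 445, 720, 1165, 1885, 3050, 4935, 7985
Adding these values together:

20900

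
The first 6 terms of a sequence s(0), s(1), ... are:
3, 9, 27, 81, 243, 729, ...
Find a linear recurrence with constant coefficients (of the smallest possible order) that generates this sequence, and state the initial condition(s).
Look for the lowest-order linear relation among consecutive terms.
Observation: each term is 3× the previous.
Check at n=2: 3·9 = 27. ✓

s(n) = 3 × s(n-1), s(0) = 3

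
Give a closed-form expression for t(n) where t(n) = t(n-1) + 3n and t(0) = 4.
Recurrence: t(n) = t(n-1) + 3n, initial: t(0) = 4.
Telescoping: t(n) = t(0) + 3·Σᵢ₌₁ⁿ i = 4 + 3·n(n+1)/2.

t(n) = 3·n(n+1)/2 + 4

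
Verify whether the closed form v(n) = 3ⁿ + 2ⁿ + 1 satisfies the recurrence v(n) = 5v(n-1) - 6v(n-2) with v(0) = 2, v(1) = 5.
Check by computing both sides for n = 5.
From the recurrence with v(0) = 2, v(1) = 5:
  v(0) = 2, v(1) = 5, v(2) = 13, v(3) = 35, v(4) = 97, v(5) = 275
  so the recurrence gives v(5) = 275.
From the proposed closed form v(n) = 3ⁿ + 2ⁿ + 1:
  v(5) = 276.
The recurrence gives 275 but the closed form gives 276, so the closed form does not satisfy the recurrence.

No, the closed form is incorrect.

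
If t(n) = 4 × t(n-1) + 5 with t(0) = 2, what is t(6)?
Computing step by step:
t(0) = 2
t(1) = 4 × 2 + 5 = 13
t(2) = 4 × 13 + 5 = 57
t(3) = 4 × 57 + 5 = 233
t(4) = 4 × 233 + 5 = 937
t(5) = 4 × 937 + 5 = 3753
t(6) = 4 × 3753 + 5 = 15017

15017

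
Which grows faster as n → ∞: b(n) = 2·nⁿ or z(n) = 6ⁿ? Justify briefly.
Comparing growth rates:
Growth-rate hierarchy: log n ≺ any polynomial ≺ any exponential cⁿ (c>1) ≺ n! ≺ nⁿ.
super-exponential nⁿ dominates exponential base 6 asymptotically.

b(n) grows faster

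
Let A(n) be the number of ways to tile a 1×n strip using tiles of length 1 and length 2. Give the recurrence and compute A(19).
Condition on the last tile: it has length 1 (leaving a 1×(n-1) strip) or length 2 (leaving a 1×(n-2) strip), so A(n) = A(n-1) + A(n-2) (order-2 linear recurrence).
For 0 ≤ i < 2 only unit tiles fit, so A(i) = 1.
Iterating the recurrence: A(2) = 2, A(3) = 3, A(4) = 5, A(5) = 8, A(6) = 13, A(7) = 21, A(8) = 34, A(9) = 55, A(10) = 89, A(11) = 144, A(12) = 233, A(13) = 377, A(14) = 610, A(15) = 987, A(16) = 1597, A(17) = 2584, A(18) = 4181, A(19) = 6765.

A(n) = A(n-1) + A(n-2), with A(i) = 1 for 0 ≤ i < 2; A(19) = 6765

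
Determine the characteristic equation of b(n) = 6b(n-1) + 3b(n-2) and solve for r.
Substitute b(n) = rⁿ and divide through by rⁿ⁻²: r² - 6r - 3 = 0
Discriminant: 6² + 4·3 = 48, not a perfect square, so by the quadratic formula r = (6 ± √48)/2.
General solution: b(n) = A·r₁ⁿ + B·r₂ⁿ where r₁,r₂ = (6 ± √48)/2

Characteristic: r² - 6r - 3 = 0, Roots: r = (6 ± √48)/2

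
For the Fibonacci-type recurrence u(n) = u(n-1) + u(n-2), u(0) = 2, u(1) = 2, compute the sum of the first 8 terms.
Computing the sequence terms: 2, 2, 4, 6, 10, 16, 26, 42
Adding these values together:

108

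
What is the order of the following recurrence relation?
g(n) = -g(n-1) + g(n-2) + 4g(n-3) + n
The order is the largest lag k for which g(n-k) appears. Here the deepest term is g(n-3) (the n term is non-homogeneous and does not affect the order), so the order is 3.

Order 3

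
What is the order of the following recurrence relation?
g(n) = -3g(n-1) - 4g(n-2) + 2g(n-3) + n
The order is the largest lag k for which g(n-k) appears. Here the deepest term is g(n-3) (the n term is non-homogeneous and does not affect the order), so the order is 3.

Order 3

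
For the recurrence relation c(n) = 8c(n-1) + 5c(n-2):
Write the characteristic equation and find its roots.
Substitute c(n) = rⁿ and divide through by rⁿ⁻²: r² - 8r - 5 = 0
Discriminant: 8² + 4·5 = 84, not a perfect square, so by the quadratic formula r = (8 ± √84)/2.
General solution: c(n) = A·r₁ⁿ + B·r₂ⁿ where r₁,r₂ = (8 ± √84)/2

Characteristic: r² - 8r - 5 = 0, Roots: r = (8 ± √84)/2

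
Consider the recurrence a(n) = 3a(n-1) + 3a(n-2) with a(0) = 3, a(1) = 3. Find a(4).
Computing the sequence terms:
3, 3, 18, 63, 243

243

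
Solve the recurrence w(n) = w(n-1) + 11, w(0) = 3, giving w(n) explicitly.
Recurrence: w(n) = w(n-1) + 11, initial: w(0) = 3.
Each step adds 11, so w(n) = w(0) + 11n = 11n + 3.

w(n) = 11n + 3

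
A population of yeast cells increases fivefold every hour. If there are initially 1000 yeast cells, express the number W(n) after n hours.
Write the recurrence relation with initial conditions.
Each hour multiplies the count by 5, so the count after n hours depends only on the count after n-1 hours: W(n) = 5 × W(n-1). The starting count gives W(0) = 1000.
Unrolling n times gives the closed form W(n) = 1000 × 5ⁿ.

W(n) = 5 × W(n-1), W(0) = 1000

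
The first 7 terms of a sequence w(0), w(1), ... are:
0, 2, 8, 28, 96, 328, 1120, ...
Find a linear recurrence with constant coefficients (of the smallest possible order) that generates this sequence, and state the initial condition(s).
Look for the lowest-order linear relation among consecutive terms.
Observation: w(n) - 4·w(n-1) - (-2)·w(n-2) = 0 holds for the shown terms, and no order-1 relation w(n) = α·w(n-1) + β fits.
Check at n=3: 4·8 + (-2)·2 = 28. ✓

w(n) = 4w(n-1) - 2w(n-2), w(0) = 0, w(1) = 2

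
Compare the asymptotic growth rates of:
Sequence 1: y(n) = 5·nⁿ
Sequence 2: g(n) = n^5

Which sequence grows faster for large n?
Comparing growth rates:
Growth-rate hierarchy: log n ≺ any polynomial ≺ any exponential cⁿ (c>1) ≺ n! ≺ nⁿ.
super-exponential nⁿ dominates polynomial degree 5 asymptotically.

y(n) grows faster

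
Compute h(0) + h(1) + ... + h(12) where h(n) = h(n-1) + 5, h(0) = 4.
Computing the sequence terms: 4, 9, 14, 19, 24, 29, 34, 39, 44, 49, 54, 59, 64
Adding these values together:

442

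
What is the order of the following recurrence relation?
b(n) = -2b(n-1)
The order is the largest lag k for which b(n-k) appears. Here the deepest term is b(n-1), so the order is 1.

Order 1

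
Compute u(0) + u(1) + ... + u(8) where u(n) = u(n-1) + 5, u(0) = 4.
Computing the sequence terms: 4, 9, 14, 19, 24, 29, 34, 39, 44
Adding these values together:

216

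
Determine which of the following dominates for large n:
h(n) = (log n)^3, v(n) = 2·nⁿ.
Comparing growth rates:
Growth-rate hierarchy: log n ≺ any polynomial ≺ any exponential cⁿ (c>1) ≺ n! ≺ nⁿ.
super-exponential nⁿ dominates polylogarithmic (log n)^3 asymptotically.

v(n) grows faster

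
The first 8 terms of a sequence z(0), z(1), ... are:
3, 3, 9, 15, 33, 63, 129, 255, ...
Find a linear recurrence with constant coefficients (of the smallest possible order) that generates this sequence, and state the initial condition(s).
Look for the lowest-order linear relation among consecutive terms.
Observation: z(n) - 1·z(n-1) - (2)·z(n-2) = 0 holds for the shown terms, and no order-1 relation z(n) = α·z(n-1) + β fits.
Check at n=3: 1·9 + (2)·3 = 15. ✓

z(n) = z(n-1) + 2z(n-2), z(0) = 3, z(1) = 3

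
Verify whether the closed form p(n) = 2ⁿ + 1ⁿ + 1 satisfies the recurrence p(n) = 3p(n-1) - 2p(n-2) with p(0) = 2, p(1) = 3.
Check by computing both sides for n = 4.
From the recurrence with p(0) = 2, p(1) = 3:
  p(0) = 2, p(1) = 3, p(2) = 5, p(3) = 9, p(4) = 17
  so the recurrence gives p(4) = 17.
From the proposed closed form p(n) = 2ⁿ + 1ⁿ + 1:
  p(4) = 18.
The recurrence gives 17 but the closed form gives 18, so the closed form does not satisfy the recurrence.

No, the closed form is incorrect.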